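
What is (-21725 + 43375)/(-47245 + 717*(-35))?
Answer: -2165/7234 ≈ -0.29928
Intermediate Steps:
(-21725 + 43375)/(-47245 + 717*(-35)) = 21650/(-47245 - 25095) = 21650/(-72340) = 21650*(-1/72340) = -2165/7234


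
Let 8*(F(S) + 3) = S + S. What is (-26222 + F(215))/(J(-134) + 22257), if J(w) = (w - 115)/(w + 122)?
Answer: -104685/89111 ≈ -1.1748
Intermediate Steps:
J(w) = (-115 + w)/(122 + w)
F(S) = -3 + S/4 (F(S) = -3 + (S + S)/8 = -3 + (2*S)/8 = -3 + S/4)
(-26222 + F(215))/(J(-134) + 22257) = (-26222 + (-3 + (1/4)*215))/((-115 - 134)/(122 - 134) + 22257) = (-26222 + (-3 + 215/4))/(-249/(-12) + 22257) = (-26222 + 203/4)/(-1/12*(-249) + 22257) = -104685/(4*(83/4 + 22257)) = -104685/(4*89111/4) = -104685/4*4/89111 = -104685/89111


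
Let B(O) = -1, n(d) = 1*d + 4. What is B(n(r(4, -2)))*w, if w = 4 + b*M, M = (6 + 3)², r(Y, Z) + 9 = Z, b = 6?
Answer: -490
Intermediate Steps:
r(Y, Z) = -9 + Z
M = 81 (M = 9² = 81)
n(d) = 4 + d (n(d) = d + 4 = 4 + d)
w = 490 (w = 4 + 6*81 = 4 + 486 = 490)
B(n(r(4, -2)))*w = -1*490 = -490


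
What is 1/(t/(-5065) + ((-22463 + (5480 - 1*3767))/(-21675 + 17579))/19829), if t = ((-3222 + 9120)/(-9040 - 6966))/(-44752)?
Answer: 4604213967849543680/1176278271913337 ≈ 3914.2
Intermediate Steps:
t = 2949/358150256 (t = (5898/(-16006))*(-1/44752) = (5898*(-1/16006))*(-1/44752) = -2949/8003*(-1/44752) = 2949/358150256 ≈ 8.2340e-6)
1/(t/(-5065) + ((-22463 + (5480 - 1*3767))/(-21675 + 17579))/19829) = 1/((2949/358150256)/(-5065) + ((-22463 + (5480 - 1*3767))/(-21675 + 17579))/19829) = 1/((2949/358150256)*(-1/5065) + ((-22463 + (5480 - 3767))/(-4096))*(1/19829)) = 1/(-2949/1814031046640 + ((-22463 + 1713)*(-1/4096))*(1/19829)) = 1/(-2949/1814031046640 - 20750*(-1/4096)*(1/19829)) = 1/(-2949/1814031046640 + (10375/2048)*(1/19829)) = 1/(-2949/1814031046640 + 10375/40609792) = 1/(1176278271913337/4604213967849543680) = 4604213967849543680/1176278271913337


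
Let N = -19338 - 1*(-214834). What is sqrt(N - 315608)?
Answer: 4*I*sqrt(7507) ≈ 346.57*I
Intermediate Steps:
N = 195496 (N = -19338 + 214834 = 195496)
sqrt(N - 315608) = sqrt(195496 - 315608) = sqrt(-120112) = 4*I*sqrt(7507)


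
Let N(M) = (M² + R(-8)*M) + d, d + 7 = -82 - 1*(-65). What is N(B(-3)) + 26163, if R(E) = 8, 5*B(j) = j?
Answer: 653364/25 ≈ 26135.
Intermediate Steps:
B(j) = j/5
d = -24 (d = -7 + (-82 - 1*(-65)) = -7 + (-82 + 65) = -7 - 17 = -24)
N(M) = -24 + M² + 8*M (N(M) = (M² + 8*M) - 24 = -24 + M² + 8*M)
N(B(-3)) + 26163 = (-24 + ((⅕)*(-3))² + 8*((⅕)*(-3))) + 26163 = (-24 + (-⅗)² + 8*(-⅗)) + 26163 = (-24 + 9/25 - 24/5) + 26163 = -711/25 + 26163 = 653364/25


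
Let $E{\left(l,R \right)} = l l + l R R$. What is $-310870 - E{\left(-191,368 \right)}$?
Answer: $25518633$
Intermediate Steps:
$E{\left(l,R \right)} = l^{2} + l R^{2}$ ($E{\left(l,R \right)} = l^{2} + R l R = l^{2} + l R^{2}$)
$-310870 - E{\left(-191,368 \right)} = -310870 - - 191 \left(-191 + 368^{2}\right) = -310870 - - 191 \left(-191 + 135424\right) = -310870 - \left(-191\right) 135233 = -310870 - -25829503 = -310870 + 25829503 = 25518633$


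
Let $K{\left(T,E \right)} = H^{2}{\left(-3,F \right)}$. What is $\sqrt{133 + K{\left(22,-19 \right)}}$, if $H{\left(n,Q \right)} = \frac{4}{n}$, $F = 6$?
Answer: $\frac{\sqrt{1213}}{3} \approx 11.609$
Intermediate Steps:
$K{\left(T,E \right)} = \frac{16}{9}$ ($K{\left(T,E \right)} = \left(\frac{4}{-3}\right)^{2} = \left(4 \left(- \frac{1}{3}\right)\right)^{2} = \left(- \frac{4}{3}\right)^{2} = \frac{16}{9}$)
$\sqrt{133 + K{\left(22,-19 \right)}} = \sqrt{133 + \frac{16}{9}} = \sqrt{\frac{1213}{9}} = \frac{\sqrt{1213}}{3}$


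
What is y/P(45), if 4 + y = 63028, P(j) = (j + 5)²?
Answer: 15756/625 ≈ 25.210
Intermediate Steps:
P(j) = (5 + j)²
y = 63024 (y = -4 + 63028 = 63024)
y/P(45) = 63024/((5 + 45)²) = 63024/(50²) = 63024/2500 = 63024*(1/2500) = 15756/625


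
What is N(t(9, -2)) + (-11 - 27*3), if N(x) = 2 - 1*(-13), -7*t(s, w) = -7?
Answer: -77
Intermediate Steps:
t(s, w) = 1 (t(s, w) = -⅐*(-7) = 1)
N(x) = 15 (N(x) = 2 + 13 = 15)
N(t(9, -2)) + (-11 - 27*3) = 15 + (-11 - 27*3) = 15 + (-11 - 81) = 15 - 92 = -77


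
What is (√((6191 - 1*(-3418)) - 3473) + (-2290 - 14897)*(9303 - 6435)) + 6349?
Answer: -49285967 + 2*√1534 ≈ -4.9286e+7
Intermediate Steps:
(√((6191 - 1*(-3418)) - 3473) + (-2290 - 14897)*(9303 - 6435)) + 6349 = (√((6191 + 3418) - 3473) - 17187*2868) + 6349 = (√(9609 - 3473) - 49292316) + 6349 = (√6136 - 49292316) + 6349 = (2*√1534 - 49292316) + 6349 = (-49292316 + 2*√1534) + 6349 = -49285967 + 2*√1534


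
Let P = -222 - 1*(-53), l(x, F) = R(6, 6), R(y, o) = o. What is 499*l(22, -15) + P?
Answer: 2825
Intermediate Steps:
l(x, F) = 6
P = -169 (P = -222 + 53 = -169)
499*l(22, -15) + P = 499*6 - 169 = 2994 - 169 = 2825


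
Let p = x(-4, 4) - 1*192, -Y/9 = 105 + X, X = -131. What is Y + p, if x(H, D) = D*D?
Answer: 58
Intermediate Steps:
x(H, D) = D²
Y = 234 (Y = -9*(105 - 131) = -9*(-26) = 234)
p = -176 (p = 4² - 1*192 = 16 - 192 = -176)
Y + p = 234 - 176 = 58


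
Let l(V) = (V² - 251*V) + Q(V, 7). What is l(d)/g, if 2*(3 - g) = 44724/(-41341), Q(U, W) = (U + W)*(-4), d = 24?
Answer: -230352052/146385 ≈ -1573.6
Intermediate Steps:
Q(U, W) = -4*U - 4*W
l(V) = -28 + V² - 255*V (l(V) = (V² - 251*V) + (-4*V - 4*7) = (V² - 251*V) + (-4*V - 28) = (V² - 251*V) + (-28 - 4*V) = -28 + V² - 255*V)
g = 146385/41341 (g = 3 - 22362/(-41341) = 3 - 22362*(-1)/41341 = 3 - ½*(-44724/41341) = 3 + 22362/41341 = 146385/41341 ≈ 3.5409)
l(d)/g = (-28 + 24² - 255*24)/(146385/41341) = (-28 + 576 - 6120)*(41341/146385) = -5572*41341/146385 = -230352052/146385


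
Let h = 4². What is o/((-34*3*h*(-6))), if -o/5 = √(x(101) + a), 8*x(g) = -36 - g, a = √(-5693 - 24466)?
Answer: -5*√(-274 + 48*I*√3351)/39168 ≈ -0.0045296 - 0.0049982*I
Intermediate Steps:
a = 3*I*√3351 (a = √(-30159) = 3*I*√3351 ≈ 173.66*I)
h = 16
x(g) = -9/2 - g/8 (x(g) = (-36 - g)/8 = -9/2 - g/8)
o = -5*√(-137/8 + 3*I*√3351) (o = -5*√((-9/2 - ⅛*101) + 3*I*√3351) = -5*√((-9/2 - 101/8) + 3*I*√3351) = -5*√(-137/8 + 3*I*√3351) ≈ -44.354 - 48.943*I)
o/((-34*3*h*(-6))) = (-5*√(-274 + 48*I*√3351)/4)/((-34*3*16*(-6))) = (-5*√(-274 + 48*I*√3351)/4)/((-1632*(-6))) = (-5*√(-274 + 48*I*√3351)/4)/((-34*(-288))) = -5*√(-274 + 48*I*√3351)/4/9792 = -5*√(-274 + 48*I*√3351)/4*(1/9792) = -5*√(-274 + 48*I*√3351)/39168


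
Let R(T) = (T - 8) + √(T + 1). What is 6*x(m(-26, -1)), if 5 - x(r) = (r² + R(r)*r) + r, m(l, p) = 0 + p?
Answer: -24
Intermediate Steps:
m(l, p) = p
R(T) = -8 + T + √(1 + T) (R(T) = (-8 + T) + √(1 + T) = -8 + T + √(1 + T))
x(r) = 5 - r - r² - r*(-8 + r + √(1 + r)) (x(r) = 5 - ((r² + (-8 + r + √(1 + r))*r) + r) = 5 - ((r² + r*(-8 + r + √(1 + r))) + r) = 5 - (r + r² + r*(-8 + r + √(1 + r))) = 5 + (-r - r² - r*(-8 + r + √(1 + r))) = 5 - r - r² - r*(-8 + r + √(1 + r)))
6*x(m(-26, -1)) = 6*(5 - 1*(-1) - 1*(-1)² - 1*(-1)*(-8 - 1 + √(1 - 1))) = 6*(5 + 1 - 1*1 - 1*(-1)*(-8 - 1 + √0)) = 6*(5 + 1 - 1 - 1*(-1)*(-8 - 1 + 0)) = 6*(5 + 1 - 1 - 1*(-1)*(-9)) = 6*(5 + 1 - 1 - 9) = 6*(-4) = -24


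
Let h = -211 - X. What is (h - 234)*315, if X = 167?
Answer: -192780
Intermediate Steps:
h = -378 (h = -211 - 1*167 = -211 - 167 = -378)
(h - 234)*315 = (-378 - 234)*315 = -612*315 = -192780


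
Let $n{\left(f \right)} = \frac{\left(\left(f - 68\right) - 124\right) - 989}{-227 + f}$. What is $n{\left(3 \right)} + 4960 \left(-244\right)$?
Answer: $- \frac{135546291}{112} \approx -1.2102 \cdot 10^{6}$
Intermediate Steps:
$n{\left(f \right)} = \frac{-1181 + f}{-227 + f}$ ($n{\left(f \right)} = \frac{\left(\left(-68 + f\right) - 124\right) - 989}{-227 + f} = \frac{\left(-192 + f\right) - 989}{-227 + f} = \frac{-1181 + f}{-227 + f}$)
$n{\left(3 \right)} + 4960 \left(-244\right) = \frac{-1181 + 3}{-227 + 3} + 4960 \left(-244\right) = \frac{1}{-224} \left(-1178\right) - 1210240 = \left(- \frac{1}{224}\right) \left(-1178\right) - 1210240 = \frac{589}{112} - 1210240 = - \frac{135546291}{112}$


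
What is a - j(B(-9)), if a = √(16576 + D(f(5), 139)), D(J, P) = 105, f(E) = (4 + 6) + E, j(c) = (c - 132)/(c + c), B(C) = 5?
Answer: 127/10 + √16681 ≈ 141.85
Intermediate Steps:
j(c) = (-132 + c)/(2*c) (j(c) = (-132 + c)/((2*c)) = (-132 + c)*(1/(2*c)) = (-132 + c)/(2*c))
f(E) = 10 + E
a = √16681 (a = √(16576 + 105) = √16681 ≈ 129.16)
a - j(B(-9)) = √16681 - (-132 + 5)/(2*5) = √16681 - (-127)/(2*5) = √16681 - 1*(-127/10) = √16681 + 127/10 = 127/10 + √16681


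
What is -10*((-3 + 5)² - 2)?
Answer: -20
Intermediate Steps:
-10*((-3 + 5)² - 2) = -10*(2² - 2) = -10*(4 - 2) = -10*2 = -20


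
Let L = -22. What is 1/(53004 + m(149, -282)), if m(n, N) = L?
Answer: 1/52982 ≈ 1.8874e-5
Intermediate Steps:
m(n, N) = -22
1/(53004 + m(149, -282)) = 1/(53004 - 22) = 1/52982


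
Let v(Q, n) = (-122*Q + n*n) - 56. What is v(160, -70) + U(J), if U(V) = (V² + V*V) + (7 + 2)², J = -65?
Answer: -6145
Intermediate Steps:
v(Q, n) = -56 + n² - 122*Q (v(Q, n) = (-122*Q + n²) - 56 = (n² - 122*Q) - 56 = -56 + n² - 122*Q)
U(V) = 81 + 2*V² (U(V) = (V² + V²) + 9² = 2*V² + 81 = 81 + 2*V²)
v(160, -70) + U(J) = (-56 + (-70)² - 122*160) + (81 + 2*(-65)²) = (-56 + 4900 - 19520) + (81 + 2*4225) = -14676 + (81 + 8450) = -14676 + 8531 = -6145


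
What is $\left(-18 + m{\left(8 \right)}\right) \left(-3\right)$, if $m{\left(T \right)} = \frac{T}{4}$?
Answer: $48$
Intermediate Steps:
$m{\left(T \right)} = \frac{T}{4}$
$\left(-18 + m{\left(8 \right)}\right) \left(-3\right) = \left(-18 + \frac{1}{4} \cdot 8\right) \left(-3\right) = \left(-18 + 2\right) \left(-3\right) = \left(-16\right) \left(-3\right) = 48$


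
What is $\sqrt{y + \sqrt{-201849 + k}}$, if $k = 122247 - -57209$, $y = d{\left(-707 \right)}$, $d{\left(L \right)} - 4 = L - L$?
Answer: $\sqrt{4 + 7 i \sqrt{457}} \approx 8.7663 + 8.5351 i$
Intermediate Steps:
$d{\left(L \right)} = 4$ ($d{\left(L \right)} = 4 + \left(L - L\right) = 4 + 0 = 4$)
$y = 4$
$k = 179456$ ($k = 122247 + 57209 = 179456$)
$\sqrt{y + \sqrt{-201849 + k}} = \sqrt{4 + \sqrt{-201849 + 179456}} = \sqrt{4 + \sqrt{-22393}} = \sqrt{4 + 7 i \sqrt{457}}$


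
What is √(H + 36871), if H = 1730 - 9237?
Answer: 2*√7341 ≈ 171.36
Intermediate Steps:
H = -7507
√(H + 36871) = √(-7507 + 36871) = √29364 = 2*√7341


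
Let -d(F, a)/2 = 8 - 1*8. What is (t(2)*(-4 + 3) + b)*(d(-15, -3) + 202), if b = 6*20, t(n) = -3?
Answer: 24846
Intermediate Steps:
d(F, a) = 0 (d(F, a) = -2*(8 - 1*8) = -2*(8 - 8) = -2*0 = 0)
b = 120
(t(2)*(-4 + 3) + b)*(d(-15, -3) + 202) = (-3*(-4 + 3) + 120)*(0 + 202) = (-3*(-1) + 120)*202 = (3 + 120)*202 = 123*202 = 24846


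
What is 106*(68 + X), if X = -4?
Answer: 6784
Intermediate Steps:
106*(68 + X) = 106*(68 - 4) = 106*64 = 6784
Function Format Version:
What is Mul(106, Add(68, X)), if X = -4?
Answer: 6784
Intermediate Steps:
Mul(106, Add(68, X)) = Mul(106, Add(68, -4)) = Mul(106, 64) = 6784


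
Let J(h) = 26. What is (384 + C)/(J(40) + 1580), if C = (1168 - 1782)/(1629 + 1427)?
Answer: 586445/2453968 ≈ 0.23898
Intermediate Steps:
C = -307/1528 (C = -614/3056 = -614*1/3056 = -307/1528 ≈ -0.20092)
(384 + C)/(J(40) + 1580) = (384 - 307/1528)/(26 + 1580) = (586445/1528)/1606 = (586445/1528)*(1/1606) = 586445/2453968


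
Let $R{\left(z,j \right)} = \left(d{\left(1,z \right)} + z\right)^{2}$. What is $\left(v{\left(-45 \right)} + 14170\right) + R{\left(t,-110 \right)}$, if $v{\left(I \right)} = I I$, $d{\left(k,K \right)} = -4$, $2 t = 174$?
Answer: $23084$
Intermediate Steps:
$t = 87$ ($t = \frac{1}{2} \cdot 174 = 87$)
$R{\left(z,j \right)} = \left(-4 + z\right)^{2}$
$v{\left(I \right)} = I^{2}$
$\left(v{\left(-45 \right)} + 14170\right) + R{\left(t,-110 \right)} = \left(\left(-45\right)^{2} + 14170\right) + \left(-4 + 87\right)^{2} = \left(2025 + 14170\right) + 83^{2} = 16195 + 6889 = 23084$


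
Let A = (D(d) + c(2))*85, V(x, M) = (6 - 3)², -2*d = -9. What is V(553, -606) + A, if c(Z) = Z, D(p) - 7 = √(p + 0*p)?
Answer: 774 + 255*√2/2 ≈ 954.31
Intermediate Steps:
d = 9/2 (d = -½*(-9) = 9/2 ≈ 4.5000)
D(p) = 7 + √p (D(p) = 7 + √(p + 0*p) = 7 + √(p + 0) = 7 + √p)
V(x, M) = 9 (V(x, M) = 3² = 9)
A = 765 + 255*√2/2 (A = ((7 + √(9/2)) + 2)*85 = ((7 + 3*√2/2) + 2)*85 = (9 + 3*√2/2)*85 = 765 + 255*√2/2 ≈ 945.31)
V(553, -606) + A = 9 + (765 + 255*√2/2) = 774 + 255*√2/2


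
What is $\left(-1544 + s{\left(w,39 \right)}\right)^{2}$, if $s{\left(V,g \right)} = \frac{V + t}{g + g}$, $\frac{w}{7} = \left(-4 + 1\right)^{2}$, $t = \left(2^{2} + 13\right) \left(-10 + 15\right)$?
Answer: $\frac{3617060164}{1521} \approx 2.3781 \cdot 10^{6}$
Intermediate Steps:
$t = 85$ ($t = \left(4 + 13\right) 5 = 17 \cdot 5 = 85$)
$w = 63$ ($w = 7 \left(-4 + 1\right)^{2} = 7 \left(-3\right)^{2} = 7 \cdot 9 = 63$)
$s{\left(V,g \right)} = \frac{85 + V}{2 g}$ ($s{\left(V,g \right)} = \frac{V + 85}{g + g} = \frac{85 + V}{2 g}$)
$\left(-1544 + s{\left(w,39 \right)}\right)^{2} = \left(-1544 + \frac{85 + 63}{2 \cdot 39}\right)^{2} = \left(-1544 + \frac{1}{2} \cdot \frac{1}{39} \cdot 148\right)^{2} = \left(-1544 + \frac{74}{39}\right)^{2} = \left(- \frac{60142}{39}\right)^{2} = \frac{3617060164}{1521}$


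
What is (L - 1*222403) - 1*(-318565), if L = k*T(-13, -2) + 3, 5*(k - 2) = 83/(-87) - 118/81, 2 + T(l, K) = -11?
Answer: 1129226174/11745 ≈ 96145.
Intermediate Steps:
T(l, K) = -13 (T(l, K) = -2 - 11 = -13)
k = 17827/11745 (k = 2 + (83/(-87) - 118/81)/5 = 2 + (83*(-1/87) - 118*1/81)/5 = 2 + (-83/87 - 118/81)/5 = 2 + (1/5)*(-5663/2349) = 2 - 5663/11745 = 17827/11745 ≈ 1.5178)
L = -196516/11745 (L = (17827/11745)*(-13) + 3 = -231751/11745 + 3 = -196516/11745 ≈ -16.732)
(L - 1*222403) - 1*(-318565) = (-196516/11745 - 1*222403) - 1*(-318565) = (-196516/11745 - 222403) + 318565 = -2612319751/11745 + 318565 = 1129226174/11745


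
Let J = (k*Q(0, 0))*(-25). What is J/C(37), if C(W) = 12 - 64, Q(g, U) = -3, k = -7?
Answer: 525/52 ≈ 10.096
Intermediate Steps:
C(W) = -52
J = -525 (J = -7*(-3)*(-25) = 21*(-25) = -525)
J/C(37) = -525/(-52) = -525*(-1/52) = 525/52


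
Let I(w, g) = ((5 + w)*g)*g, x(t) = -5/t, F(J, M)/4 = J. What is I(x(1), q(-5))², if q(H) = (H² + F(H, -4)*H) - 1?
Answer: 0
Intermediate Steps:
F(J, M) = 4*J
q(H) = -1 + 5*H² (q(H) = (H² + (4*H)*H) - 1 = (H² + 4*H²) - 1 = 5*H² - 1 = -1 + 5*H²)
I(w, g) = g²*(5 + w) (I(w, g) = (g*(5 + w))*g = g²*(5 + w))
I(x(1), q(-5))² = ((-1 + 5*(-5)²)²*(5 - 5/1))² = ((-1 + 5*25)²*(5 - 5*1))² = ((-1 + 125)²*(5 - 5))² = (124²*0)² = (15376*0)² = 0² = 0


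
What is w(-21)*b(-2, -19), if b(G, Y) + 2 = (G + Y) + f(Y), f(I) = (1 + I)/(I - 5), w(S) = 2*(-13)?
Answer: 1157/2 ≈ 578.50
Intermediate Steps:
w(S) = -26
f(I) = (1 + I)/(-5 + I)
b(G, Y) = -2 + G + Y + (1 + Y)/(-5 + Y) (b(G, Y) = -2 + ((G + Y) + (1 + Y)/(-5 + Y)) = -2 + (G + Y + (1 + Y)/(-5 + Y)) = -2 + G + Y + (1 + Y)/(-5 + Y))
w(-21)*b(-2, -19) = -26*(1 - 19 + (-5 - 19)*(-2 - 2 - 19))/(-5 - 19) = -26*(1 - 19 - 24*(-23))/(-24) = -(-13)*(1 - 19 + 552)/12 = -(-13)*534/12 = -26*(-89/4) = 1157/2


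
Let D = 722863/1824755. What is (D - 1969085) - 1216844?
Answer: -5813539149532/1824755 ≈ -3.1859e+6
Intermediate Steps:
D = 722863/1824755 (D = 722863*(1/1824755) = 722863/1824755 ≈ 0.39614)
(D - 1969085) - 1216844 = (722863/1824755 - 1969085) - 1216844 = -3593096976312/1824755 - 1216844 = -5813539149532/1824755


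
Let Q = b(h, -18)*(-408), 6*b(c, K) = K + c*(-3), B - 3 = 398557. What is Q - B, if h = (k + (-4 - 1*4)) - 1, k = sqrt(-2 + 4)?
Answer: -399172 + 204*sqrt(2) ≈ -3.9888e+5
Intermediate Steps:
B = 398560 (B = 3 + 398557 = 398560)
k = sqrt(2) ≈ 1.4142
h = -9 + sqrt(2) (h = (sqrt(2) + (-4 - 1*4)) - 1 = (sqrt(2) + (-4 - 4)) - 1 = (sqrt(2) - 8) - 1 = (-8 + sqrt(2)) - 1 = -9 + sqrt(2) ≈ -7.5858)
b(c, K) = -c/2 + K/6 (b(c, K) = (K + c*(-3))/6 = (K - 3*c)/6 = -c/2 + K/6)
Q = -612 + 204*sqrt(2) (Q = (-(-9 + sqrt(2))/2 + (1/6)*(-18))*(-408) = ((9/2 - sqrt(2)/2) - 3)*(-408) = (3/2 - sqrt(2)/2)*(-408) = -612 + 204*sqrt(2) ≈ -323.50)
Q - B = (-612 + 204*sqrt(2)) - 1*398560 = (-612 + 204*sqrt(2)) - 398560 = -399172 + 204*sqrt(2)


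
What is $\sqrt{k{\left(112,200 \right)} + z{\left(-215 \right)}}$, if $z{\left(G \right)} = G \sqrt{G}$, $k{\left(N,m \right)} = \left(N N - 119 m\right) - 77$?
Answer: $\sqrt{-11333 - 215 i \sqrt{215}} \approx 14.668 - 107.46 i$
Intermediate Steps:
$k{\left(N,m \right)} = -77 + N^{2} - 119 m$ ($k{\left(N,m \right)} = \left(N^{2} - 119 m\right) - 77 = -77 + N^{2} - 119 m$)
$z{\left(G \right)} = G^{\frac{3}{2}}$
$\sqrt{k{\left(112,200 \right)} + z{\left(-215 \right)}} = \sqrt{\left(-77 + 112^{2} - 23800\right) + \left(-215\right)^{\frac{3}{2}}} = \sqrt{\left(-77 + 12544 - 23800\right) - 215 i \sqrt{215}} = \sqrt{-11333 - 215 i \sqrt{215}}$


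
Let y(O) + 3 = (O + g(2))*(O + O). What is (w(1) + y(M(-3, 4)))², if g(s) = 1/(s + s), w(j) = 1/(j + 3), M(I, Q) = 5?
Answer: 39601/16 ≈ 2475.1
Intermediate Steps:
w(j) = 1/(3 + j)
g(s) = 1/(2*s)
y(O) = -3 + 2*O*(¼ + O) (y(O) = -3 + (O + (½)/2)*(O + O) = -3 + (O + (½)*(½))*(2*O) = -3 + (O + ¼)*(2*O) = -3 + (¼ + O)*(2*O) = -3 + 2*O*(¼ + O))
(w(1) + y(M(-3, 4)))² = (1/(3 + 1) + (-3 + (½)*5 + 2*5²))² = (1/4 + (-3 + 5/2 + 2*25))² = (¼ + (-3 + 5/2 + 50))² = (¼ + 99/2)² = (199/4)² = 39601/16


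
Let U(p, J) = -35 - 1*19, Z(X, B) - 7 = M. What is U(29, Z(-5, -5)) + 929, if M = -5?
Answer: 875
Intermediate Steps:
Z(X, B) = 2 (Z(X, B) = 7 - 5 = 2)
U(p, J) = -54 (U(p, J) = -35 - 19 = -54)
U(29, Z(-5, -5)) + 929 = -54 + 929 = 875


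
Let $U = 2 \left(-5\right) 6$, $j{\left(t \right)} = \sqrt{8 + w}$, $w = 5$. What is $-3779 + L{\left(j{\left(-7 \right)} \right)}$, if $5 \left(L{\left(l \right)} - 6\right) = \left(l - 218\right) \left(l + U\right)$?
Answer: $- \frac{5772}{5} - \frac{278 \sqrt{13}}{5} \approx -1354.9$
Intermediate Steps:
$j{\left(t \right)} = \sqrt{13}$ ($j{\left(t \right)} = \sqrt{8 + 5} = \sqrt{13}$)
$U = -60$ ($U = \left(-10\right) 6 = -60$)
$L{\left(l \right)} = 6 + \frac{\left(-218 + l\right) \left(-60 + l\right)}{5}$ ($L{\left(l \right)} = 6 + \frac{\left(l - 218\right) \left(l - 60\right)}{5} = 6 + \frac{\left(-218 + l\right) \left(-60 + l\right)}{5}$)
$-3779 + L{\left(j{\left(-7 \right)} \right)} = -3779 + \left(2622 - \frac{278 \sqrt{13}}{5} + \frac{\left(\sqrt{13}\right)^{2}}{5}\right) = -3779 + \left(2622 - \frac{278 \sqrt{13}}{5} + \frac{1}{5} \cdot 13\right) = -3779 + \left(2622 - \frac{278 \sqrt{13}}{5} + \frac{13}{5}\right) = -3779 + \left(\frac{13123}{5} - \frac{278 \sqrt{13}}{5}\right) = - \frac{5772}{5} - \frac{278 \sqrt{13}}{5}$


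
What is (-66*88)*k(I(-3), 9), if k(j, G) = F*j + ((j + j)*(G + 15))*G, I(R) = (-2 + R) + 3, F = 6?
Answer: 5087808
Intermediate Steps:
I(R) = 1 + R
k(j, G) = 6*j + 2*G*j*(15 + G) (k(j, G) = 6*j + ((j + j)*(G + 15))*G = 6*j + ((2*j)*(15 + G))*G = 6*j + (2*j*(15 + G))*G = 6*j + 2*G*j*(15 + G))
(-66*88)*k(I(-3), 9) = (-66*88)*(2*(1 - 3)*(3 + 9² + 15*9)) = -11616*(-2)*(3 + 81 + 135) = -11616*(-2)*219 = -5808*(-876) = 5087808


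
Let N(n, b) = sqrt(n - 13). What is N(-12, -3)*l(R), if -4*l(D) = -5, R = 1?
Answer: 25*I/4 ≈ 6.25*I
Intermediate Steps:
N(n, b) = sqrt(-13 + n)
l(D) = 5/4 (l(D) = -1/4*(-5) = 5/4)
N(-12, -3)*l(R) = sqrt(-13 - 12)*(5/4) = sqrt(-25)*(5/4) = (5*I)*(5/4) = 25*I/4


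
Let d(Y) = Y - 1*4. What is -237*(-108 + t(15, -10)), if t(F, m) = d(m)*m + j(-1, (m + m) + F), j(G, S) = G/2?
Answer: -14931/2 ≈ -7465.5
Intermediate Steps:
d(Y) = -4 + Y (d(Y) = Y - 4 = -4 + Y)
j(G, S) = G/2 (j(G, S) = G*(½) = G/2)
t(F, m) = -½ + m*(-4 + m) (t(F, m) = (-4 + m)*m + (½)*(-1) = m*(-4 + m) - ½ = -½ + m*(-4 + m))
-237*(-108 + t(15, -10)) = -237*(-108 + (-½ - 10*(-4 - 10))) = -237*(-108 + (-½ - 10*(-14))) = -237*(-108 + (-½ + 140)) = -237*(-108 + 279/2) = -237*63/2 = -14931/2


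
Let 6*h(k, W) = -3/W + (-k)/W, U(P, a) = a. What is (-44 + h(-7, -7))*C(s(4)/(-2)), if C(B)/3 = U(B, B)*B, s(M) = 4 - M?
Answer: 0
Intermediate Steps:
h(k, W) = -1/(2*W) - k/(6*W) (h(k, W) = (-3/W + (-k)/W)/6 = (-3/W - k/W)/6 = -1/(2*W) - k/(6*W))
C(B) = 3*B**2 (C(B) = 3*(B*B) = 3*B**2)
(-44 + h(-7, -7))*C(s(4)/(-2)) = (-44 + (1/6)*(-3 - 1*(-7))/(-7))*(3*((4 - 1*4)/(-2))**2) = (-44 + (1/6)*(-1/7)*(-3 + 7))*(3*((4 - 4)*(-1/2))**2) = (-44 + (1/6)*(-1/7)*4)*(3*(0*(-1/2))**2) = (-44 - 2/21)*(3*0**2) = -926*0/7 = -926/21*0 = 0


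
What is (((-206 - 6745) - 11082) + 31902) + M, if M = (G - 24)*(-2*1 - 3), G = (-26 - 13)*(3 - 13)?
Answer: 12039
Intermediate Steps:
G = 390 (G = -39*(-10) = 390)
M = -1830 (M = (390 - 24)*(-2*1 - 3) = 366*(-2 - 3) = 366*(-5) = -1830)
(((-206 - 6745) - 11082) + 31902) + M = (((-206 - 6745) - 11082) + 31902) - 1830 = ((-6951 - 11082) + 31902) - 1830 = (-18033 + 31902) - 1830 = 13869 - 1830 = 12039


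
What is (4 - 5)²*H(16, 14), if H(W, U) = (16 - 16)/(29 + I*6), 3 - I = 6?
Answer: 0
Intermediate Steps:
I = -3 (I = 3 - 1*6 = 3 - 6 = -3)
H(W, U) = 0 (H(W, U) = (16 - 16)/(29 - 3*6) = 0/(29 - 18) = 0/11 = 0*(1/11) = 0)
(4 - 5)²*H(16, 14) = (4 - 5)²*0 = (-1)²*0 = 1*0 = 0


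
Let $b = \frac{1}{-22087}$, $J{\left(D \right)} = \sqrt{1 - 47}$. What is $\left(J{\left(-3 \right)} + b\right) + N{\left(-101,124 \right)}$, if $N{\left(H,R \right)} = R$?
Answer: $\frac{2738787}{22087} + i \sqrt{46} \approx 124.0 + 6.7823 i$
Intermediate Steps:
$J{\left(D \right)} = i \sqrt{46}$ ($J{\left(D \right)} = \sqrt{1 - 47} = \sqrt{-46} = i \sqrt{46}$)
$b = - \frac{1}{22087} \approx -4.5275 \cdot 10^{-5}$
$\left(J{\left(-3 \right)} + b\right) + N{\left(-101,124 \right)} = \left(i \sqrt{46} - \frac{1}{22087}\right) + 124 = \left(- \frac{1}{22087} + i \sqrt{46}\right) + 124 = \frac{2738787}{22087} + i \sqrt{46}$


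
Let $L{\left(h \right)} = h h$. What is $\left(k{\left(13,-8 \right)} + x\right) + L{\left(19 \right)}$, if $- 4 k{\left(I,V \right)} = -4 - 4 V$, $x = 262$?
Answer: $616$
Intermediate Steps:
$k{\left(I,V \right)} = 1 + V$ ($k{\left(I,V \right)} = - \frac{-4 - 4 V}{4} = 1 + V$)
$L{\left(h \right)} = h^{2}$
$\left(k{\left(13,-8 \right)} + x\right) + L{\left(19 \right)} = \left(\left(1 - 8\right) + 262\right) + 19^{2} = \left(-7 + 262\right) + 361 = 255 + 361 = 616$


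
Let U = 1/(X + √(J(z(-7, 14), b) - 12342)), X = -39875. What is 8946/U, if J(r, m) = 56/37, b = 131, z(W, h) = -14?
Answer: -356721750 + 8946*I*√16894126/37 ≈ -3.5672e+8 + 9.9379e+5*I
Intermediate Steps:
J(r, m) = 56/37 (J(r, m) = 56*(1/37) = 56/37)
U = 1/(-39875 + I*√16894126/37) (U = 1/(-39875 + √(56/37 - 12342)) = 1/(-39875 + √(-456598/37)) = 1/(-39875 + I*√16894126/37) ≈ -2.5078e-5 - 6.987e-8*I)
8946/U = 8946/(-1475375/58831034723 - I*√16894126/58831034723)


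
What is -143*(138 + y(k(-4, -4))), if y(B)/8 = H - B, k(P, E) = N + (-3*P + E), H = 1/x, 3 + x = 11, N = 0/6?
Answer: -10725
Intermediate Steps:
N = 0 (N = 0*(1/6) = 0)
x = 8 (x = -3 + 11 = 8)
H = 1/8 ≈ 0.12500
k(P, E) = E - 3*P (k(P, E) = 0 + (-3*P + E) = 0 + (E - 3*P) = E - 3*P)
y(B) = 1 - 8*B (y(B) = 8*(1/8 - B) = 1 - 8*B)
-143*(138 + y(k(-4, -4))) = -143*(138 + (1 - 8*(-4 - 3*(-4)))) = -143*(138 + (1 - 8*(-4 + 12))) = -143*(138 + (1 - 8*8)) = -143*(138 + (1 - 64)) = -143*(138 - 63) = -143*75 = -10725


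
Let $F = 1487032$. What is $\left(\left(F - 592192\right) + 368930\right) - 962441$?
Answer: $301329$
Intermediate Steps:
$\left(\left(F - 592192\right) + 368930\right) - 962441 = \left(\left(1487032 - 592192\right) + 368930\right) - 962441 = \left(894840 + 368930\right) - 962441 = 1263770 - 962441 = 301329$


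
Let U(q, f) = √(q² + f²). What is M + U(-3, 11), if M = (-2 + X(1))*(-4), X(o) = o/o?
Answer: 4 + √130 ≈ 15.402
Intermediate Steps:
X(o) = 1
U(q, f) = √(f² + q²)
M = 4 (M = (-2 + 1)*(-4) = -1*(-4) = 4)
M + U(-3, 11) = 4 + √(11² + (-3)²) = 4 + √(121 + 9) = 4 + √130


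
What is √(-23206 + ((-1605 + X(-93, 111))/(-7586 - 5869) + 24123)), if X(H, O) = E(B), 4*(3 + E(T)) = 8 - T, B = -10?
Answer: √73792234230/8970 ≈ 30.284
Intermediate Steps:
E(T) = -1 - T/4 (E(T) = -3 + (8 - T)/4 = -3 + (2 - T/4) = -1 - T/4)
X(H, O) = 3/2 (X(H, O) = -1 - ¼*(-10) = -1 + 5/2 = 3/2)
√(-23206 + ((-1605 + X(-93, 111))/(-7586 - 5869) + 24123)) = √(-23206 + ((-1605 + 3/2)/(-7586 - 5869) + 24123)) = √(-23206 + (-3207/2/(-13455) + 24123)) = √(-23206 + (-3207/2*(-1/13455) + 24123)) = √(-23206 + (1069/8970 + 24123)) = √(-23206 + 216384379/8970) = √(8226559/8970) = √73792234230/8970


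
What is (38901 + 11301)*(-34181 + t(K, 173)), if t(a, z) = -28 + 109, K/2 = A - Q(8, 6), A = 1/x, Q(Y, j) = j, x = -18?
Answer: -1711888200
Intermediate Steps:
A = -1/18 (A = 1/(-18) = -1/18 ≈ -0.055556)
K = -109/9 (K = 2*(-1/18 - 1*6) = 2*(-1/18 - 6) = 2*(-109/18) = -109/9 ≈ -12.111)
t(a, z) = 81
(38901 + 11301)*(-34181 + t(K, 173)) = (38901 + 11301)*(-34181 + 81) = 50202*(-34100) = -1711888200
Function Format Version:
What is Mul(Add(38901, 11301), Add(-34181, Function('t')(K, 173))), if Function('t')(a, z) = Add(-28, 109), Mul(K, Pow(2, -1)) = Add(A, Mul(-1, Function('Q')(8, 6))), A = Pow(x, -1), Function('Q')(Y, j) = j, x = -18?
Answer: -1711888200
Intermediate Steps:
A = Rational(-1, 18) (A = Pow(-18, -1) = Rational(-1, 18) ≈ -0.055556)
K = Rational(-109, 9) (K = Mul(2, Add(Rational(-1, 18), Mul(-1, 6))) = Mul(2, Add(Rational(-1, 18), -6)) = Mul(2, Rational(-109, 18)) = Rational(-109, 9) ≈ -12.111)
Function('t')(a, z) = 81
Mul(Add(38901, 11301), Add(-34181, Function('t')(K, 173))) = Mul(Add(38901, 11301), Add(-34181, 81)) = Mul(50202, -34100) = -1711888200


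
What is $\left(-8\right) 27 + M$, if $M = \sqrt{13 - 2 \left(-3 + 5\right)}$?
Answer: $-213$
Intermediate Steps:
$M = 3$ ($M = \sqrt{13 - 4} = \sqrt{9} = 3$)
$\left(-8\right) 27 + M = \left(-8\right) 27 + 3 = -216 + 3 = -213$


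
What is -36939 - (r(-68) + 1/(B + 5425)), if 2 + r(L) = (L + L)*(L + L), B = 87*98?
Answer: -773345784/13951 ≈ -55433.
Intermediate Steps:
B = 8526
r(L) = -2 + 4*L² (r(L) = -2 + (L + L)*(L + L) = -2 + (2*L)*(2*L) = -2 + 4*L²)
-36939 - (r(-68) + 1/(B + 5425)) = -36939 - ((-2 + 4*(-68)²) + 1/(8526 + 5425)) = -36939 - ((-2 + 4*4624) + 1/13951) = -36939 - ((-2 + 18496) + 1/13951) = -36939 - (18494 + 1/13951) = -36939 - 1*258009795/13951 = -36939 - 258009795/13951 = -773345784/13951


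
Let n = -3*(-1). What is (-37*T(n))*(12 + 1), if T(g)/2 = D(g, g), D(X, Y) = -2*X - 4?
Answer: 9620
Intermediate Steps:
n = 3
D(X, Y) = -4 - 2*X
T(g) = -8 - 4*g (T(g) = 2*(-4 - 2*g) = -8 - 4*g)
(-37*T(n))*(12 + 1) = (-37*(-8 - 4*3))*(12 + 1) = -37*(-8 - 12)*13 = -37*(-20)*13 = 740*13 = 9620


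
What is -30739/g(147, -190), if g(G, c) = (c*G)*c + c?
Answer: -30739/5306510 ≈ -0.0057927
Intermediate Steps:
g(G, c) = c + G*c² (g(G, c) = (G*c)*c + c = G*c² + c = c + G*c²)
-30739/g(147, -190) = -30739*(-1/(190*(1 + 147*(-190)))) = -30739*(-1/(190*(1 - 27930))) = -30739/((-190*(-27929))) = -30739/5306510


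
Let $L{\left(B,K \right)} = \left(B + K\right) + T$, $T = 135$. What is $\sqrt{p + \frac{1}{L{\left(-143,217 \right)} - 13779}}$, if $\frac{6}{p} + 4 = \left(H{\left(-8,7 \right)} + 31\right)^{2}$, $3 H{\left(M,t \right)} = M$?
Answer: $\frac{\sqrt{70784834095430}}{97554730} \approx 0.086243$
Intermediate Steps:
$L{\left(B,K \right)} = 135 + B + K$ ($L{\left(B,K \right)} = \left(B + K\right) + 135 = 135 + B + K$)
$H{\left(M,t \right)} = \frac{M}{3}$
$p = \frac{54}{7189}$ ($p = \frac{6}{-4 + \left(\frac{1}{3} \left(-8\right) + 31\right)^{2}} = \frac{6}{-4 + \left(- \frac{8}{3} + 31\right)^{2}} = \frac{6}{-4 + \left(\frac{85}{3}\right)^{2}} = \frac{6}{-4 + \frac{7225}{9}} = \frac{6}{\frac{7189}{9}} = 6 \cdot \frac{9}{7189} = \frac{54}{7189} \approx 0.0075115$)
$\sqrt{p + \frac{1}{L{\left(-143,217 \right)} - 13779}} = \sqrt{\frac{54}{7189} + \frac{1}{\left(135 - 143 + 217\right) - 13779}} = \sqrt{\frac{54}{7189} + \frac{1}{209 - 13779}} = \sqrt{\frac{54}{7189} + \frac{1}{-13570}} = \sqrt{\frac{54}{7189} - \frac{1}{13570}} = \sqrt{\frac{725591}{97554730}} = \frac{\sqrt{70784834095430}}{97554730}$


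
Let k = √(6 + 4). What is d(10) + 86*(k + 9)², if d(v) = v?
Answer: 7836 + 1548*√10 ≈ 12731.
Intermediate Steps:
k = √10 ≈ 3.1623
d(10) + 86*(k + 9)² = 10 + 86*(√10 + 9)² = 10 + 86*(9 + √10)²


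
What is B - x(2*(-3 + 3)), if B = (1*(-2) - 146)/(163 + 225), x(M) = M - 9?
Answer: 836/97 ≈ 8.6186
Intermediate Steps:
x(M) = -9 + M
B = -37/97 (B = (-2 - 146)/388 = -148*1/388 = -37/97 ≈ -0.38144)
B - x(2*(-3 + 3)) = -37/97 - (-9 + 2*(-3 + 3)) = -37/97 - (-9 + 2*0) = -37/97 - (-9 + 0) = -37/97 - 1*(-9) = -37/97 + 9 = 836/97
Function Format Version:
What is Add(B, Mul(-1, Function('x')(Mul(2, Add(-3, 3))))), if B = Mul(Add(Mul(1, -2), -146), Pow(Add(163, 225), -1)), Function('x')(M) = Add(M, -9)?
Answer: Rational(836, 97) ≈ 8.6186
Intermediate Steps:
Function('x')(M) = Add(-9, M)
B = Rational(-37, 97) (B = Mul(Add(-2, -146), Pow(388, -1)) = Mul(-148, Rational(1, 388)) = Rational(-37, 97) ≈ -0.38144)
Add(B, Mul(-1, Function('x')(Mul(2, Add(-3, 3))))) = Add(Rational(-37, 97), Mul(-1, Add(-9, Mul(2, Add(-3, 3))))) = Add(Rational(-37, 97), Mul(-1, Add(-9, Mul(2, 0)))) = Add(Rational(-37, 97), Mul(-1, Add(-9, 0))) = Add(Rational(-37, 97), Mul(-1, -9)) = Add(Rational(-37, 97), 9) = Rational(836, 97)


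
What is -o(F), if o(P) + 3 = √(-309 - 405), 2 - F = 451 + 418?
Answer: 3 - I*√714 ≈ 3.0 - 26.721*I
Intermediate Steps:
F = -867 (F = 2 - (451 + 418) = 2 - 1*869 = 2 - 869 = -867)
o(P) = -3 + I*√714 (o(P) = -3 + √(-309 - 405) = -3 + √(-714) = -3 + I*√714)
-o(F) = -(-3 + I*√714) = 3 - I*√714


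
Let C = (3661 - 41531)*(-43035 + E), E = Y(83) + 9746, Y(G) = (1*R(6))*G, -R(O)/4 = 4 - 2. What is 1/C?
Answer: 1/1285800110 ≈ 7.7773e-10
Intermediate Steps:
R(O) = -8 (R(O) = -4*(4 - 2) = -4*2 = -8)
Y(G) = -8*G (Y(G) = (1*(-8))*G = -8*G)
E = 9082 (E = -8*83 + 9746 = -664 + 9746 = 9082)
C = 1285800110 (C = (3661 - 41531)*(-43035 + 9082) = -37870*(-33953) = 1285800110)
1/C = 1/1285800110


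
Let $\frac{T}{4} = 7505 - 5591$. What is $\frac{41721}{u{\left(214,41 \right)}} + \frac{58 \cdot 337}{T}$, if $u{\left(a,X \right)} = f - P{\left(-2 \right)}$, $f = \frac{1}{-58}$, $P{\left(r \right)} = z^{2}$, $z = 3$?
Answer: $- \frac{319239725}{69036} \approx -4624.3$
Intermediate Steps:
$P{\left(r \right)} = 9$ ($P{\left(r \right)} = 3^{2} = 9$)
$f = - \frac{1}{58} \approx -0.017241$
$T = 7656$ ($T = 4 \left(7505 - 5591\right) = 4 \cdot 1914 = 7656$)
$u{\left(a,X \right)} = - \frac{523}{58}$ ($u{\left(a,X \right)} = - \frac{1}{58} - 9 = - \frac{523}{58}$)
$\frac{41721}{u{\left(214,41 \right)}} + \frac{58 \cdot 337}{T} = \frac{41721}{- \frac{523}{58}} + \frac{58 \cdot 337}{7656} = 41721 \left(- \frac{58}{523}\right) + 19546 \cdot \frac{1}{7656} = - \frac{2419818}{523} + \frac{337}{132} = - \frac{319239725}{69036}$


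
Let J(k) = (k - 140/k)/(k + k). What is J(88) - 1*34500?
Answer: -133582099/3872 ≈ -34500.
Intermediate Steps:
J(k) = (k - 140/k)/(2*k) (J(k) = (k - 140/k)/((2*k)) = (k - 140/k)*(1/(2*k)) = (k - 140/k)/(2*k))
J(88) - 1*34500 = (1/2 - 70/88**2) - 1*34500 = (1/2 - 70*1/7744) - 34500 = (1/2 - 35/3872) - 34500 = 1901/3872 - 34500 = -133582099/3872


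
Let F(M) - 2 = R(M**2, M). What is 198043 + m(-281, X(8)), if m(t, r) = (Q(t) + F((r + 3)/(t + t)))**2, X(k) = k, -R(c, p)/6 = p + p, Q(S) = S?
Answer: 21773732212/78961 ≈ 2.7575e+5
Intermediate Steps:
R(c, p) = -12*p (R(c, p) = -6*(p + p) = -12*p)
F(M) = 2 - 12*M
m(t, r) = (2 + t - 6*(3 + r)/t)**2 (m(t, r) = (t + (2 - 12*(r + 3)/(t + t)))**2 = (t + (2 - 12*(3 + r)/(2*t)))**2 = (t + (2 - 12*(3 + r)*1/(2*t)))**2 = (t + (2 - 6*(3 + r)/t))**2 = (2 + t - 6*(3 + r)/t)**2)
198043 + m(-281, X(8)) = 198043 + (-18 + (-281)**2 - 6*8 + 2*(-281))**2/(-281)**2 = 198043 + (-18 + 78961 - 48 - 562)**2/78961 = 198043 + (1/78961)*78333**2 = 198043 + (1/78961)*6136058889 = 198043 + 6136058889/78961 = 21773732212/78961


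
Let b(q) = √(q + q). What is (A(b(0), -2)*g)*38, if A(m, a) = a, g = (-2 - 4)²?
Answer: -2736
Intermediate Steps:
b(q) = √2*√q (b(q) = √(2*q) = √2*√q)
g = 36 (g = (-6)² = 36)
(A(b(0), -2)*g)*38 = -2*36*38 = -72*38 = -2736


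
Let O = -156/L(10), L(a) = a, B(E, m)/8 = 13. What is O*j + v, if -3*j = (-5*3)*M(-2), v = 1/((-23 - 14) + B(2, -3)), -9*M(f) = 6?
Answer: 3485/67 ≈ 52.015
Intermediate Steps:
B(E, m) = 104 (B(E, m) = 8*13 = 104)
M(f) = -2/3 (M(f) = -1/9*6 = -2/3)
v = 1/67 (v = 1/((-23 - 14) + 104) = 1/(-37 + 104) = 1/67 ≈ 0.014925)
j = -10/3 (j = -(-5*3)*(-2)/(3*3) = -(-5)*(-2)/3 = -1/3*10 = -10/3 ≈ -3.3333)
O = -78/5 (O = -156/10 = -156*1/10 = -78/5 ≈ -15.600)
O*j + v = -78/5*(-10/3) + 1/67 = 52 + 1/67 = 3485/67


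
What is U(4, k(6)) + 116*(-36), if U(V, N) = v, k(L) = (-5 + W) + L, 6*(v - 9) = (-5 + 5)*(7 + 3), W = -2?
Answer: -4167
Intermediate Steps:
v = 9 (v = 9 + ((-5 + 5)*(7 + 3))/6 = 9 + (0*10)/6 = 9 + (⅙)*0 = 9 + 0 = 9)
k(L) = -7 + L (k(L) = (-5 - 2) + L = -7 + L)
U(V, N) = 9
U(4, k(6)) + 116*(-36) = 9 + 116*(-36) = 9 - 4176 = -4167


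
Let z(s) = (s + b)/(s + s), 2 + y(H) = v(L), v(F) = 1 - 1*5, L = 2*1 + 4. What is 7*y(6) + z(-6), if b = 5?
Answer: -503/12 ≈ -41.917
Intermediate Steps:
L = 6 (L = 2 + 4 = 6)
v(F) = -4 (v(F) = 1 - 5 = -4)
y(H) = -6 (y(H) = -2 - 4 = -6)
z(s) = (5 + s)/(2*s) (z(s) = (s + 5)/(s + s) = (5 + s)/((2*s)) = (5 + s)*(1/(2*s)) = (5 + s)/(2*s))
7*y(6) + z(-6) = 7*(-6) + (½)*(5 - 6)/(-6) = -42 + (½)*(-⅙)*(-1) = -42 + 1/12 = -503/12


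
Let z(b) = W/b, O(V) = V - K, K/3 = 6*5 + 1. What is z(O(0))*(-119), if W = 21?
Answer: 833/31 ≈ 26.871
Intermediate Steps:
K = 93 (K = 3*(6*5 + 1) = 3*(30 + 1) = 3*31 = 93)
O(V) = -93 + V (O(V) = V - 1*93 = V - 93 = -93 + V)
z(b) = 21/b
z(O(0))*(-119) = (21/(-93 + 0))*(-119) = (21/(-93))*(-119) = (21*(-1/93))*(-119) = -7/31*(-119) = 833/31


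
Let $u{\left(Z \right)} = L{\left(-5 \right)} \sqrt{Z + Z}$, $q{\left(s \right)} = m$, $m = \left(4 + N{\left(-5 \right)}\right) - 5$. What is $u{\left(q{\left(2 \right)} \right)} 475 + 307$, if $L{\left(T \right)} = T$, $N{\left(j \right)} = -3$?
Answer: $307 - 4750 i \sqrt{2} \approx 307.0 - 6717.5 i$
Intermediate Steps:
$m = -4$ ($m = \left(4 - 3\right) - 5 = 1 - 5 = -4$)
$q{\left(s \right)} = -4$
$u{\left(Z \right)} = - 5 \sqrt{2} \sqrt{Z}$ ($u{\left(Z \right)} = - 5 \sqrt{Z + Z} = - 5 \sqrt{2 Z} = - 5 \sqrt{2} \sqrt{Z}$)
$u{\left(q{\left(2 \right)} \right)} 475 + 307 = - 5 \sqrt{2} \sqrt{-4} \cdot 475 + 307 = - 5 \sqrt{2} \cdot 2 i 475 + 307 = - 10 i \sqrt{2} \cdot 475 + 307 = - 4750 i \sqrt{2} + 307 = 307 - 4750 i \sqrt{2}$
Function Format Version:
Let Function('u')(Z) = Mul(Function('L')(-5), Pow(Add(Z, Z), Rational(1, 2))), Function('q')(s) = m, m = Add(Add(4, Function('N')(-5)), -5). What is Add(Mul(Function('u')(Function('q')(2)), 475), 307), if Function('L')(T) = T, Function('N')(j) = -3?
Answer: Add(307, Mul(-4750, I, Pow(2, Rational(1, 2)))) ≈ Add(307.00, Mul(-6717.5, I))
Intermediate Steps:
m = -4 (m = Add(Add(4, -3), -5) = Add(1, -5) = -4)
Function('q')(s) = -4
Function('u')(Z) = Mul(-5, Pow(2, Rational(1, 2)), Pow(Z, Rational(1, 2))) (Function('u')(Z) = Mul(-5, Pow(Add(Z, Z), Rational(1, 2))) = Mul(-5, Pow(Mul(2, Z), Rational(1, 2))) = Mul(-5, Mul(Pow(2, Rational(1, 2)), Pow(Z, Rational(1, 2)))) = Mul(-5, Pow(2, Rational(1, 2)), Pow(Z, Rational(1, 2))))
Add(Mul(Function('u')(Function('q')(2)), 475), 307) = Add(Mul(Mul(-5, Pow(2, Rational(1, 2)), Pow(-4, Rational(1, 2))), 475), 307) = Add(Mul(Mul(-5, Pow(2, Rational(1, 2)), Mul(2, I)), 475), 307) = Add(Mul(Mul(-10, I, Pow(2, Rational(1, 2))), 475), 307) = Add(Mul(-4750, I, Pow(2, Rational(1, 2))), 307) = Add(307, Mul(-4750, I, Pow(2, Rational(1, 2))))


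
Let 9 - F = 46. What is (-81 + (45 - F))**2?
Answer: 1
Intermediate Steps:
F = -37 (F = 9 - 1*46 = 9 - 46 = -37)
(-81 + (45 - F))**2 = (-81 + (45 - 1*(-37)))**2 = (-81 + (45 + 37))**2 = (-81 + 82)**2 = 1**2 = 1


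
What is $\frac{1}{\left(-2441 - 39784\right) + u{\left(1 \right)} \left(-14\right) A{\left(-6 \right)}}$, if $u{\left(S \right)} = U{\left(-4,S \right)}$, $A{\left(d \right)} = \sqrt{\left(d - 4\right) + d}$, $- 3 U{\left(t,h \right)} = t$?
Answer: $- \frac{380025}{16046605801} + \frac{672 i}{16046605801} \approx -2.3683 \cdot 10^{-5} + 4.1878 \cdot 10^{-8} i$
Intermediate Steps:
$U{\left(t,h \right)} = - \frac{t}{3}$
$A{\left(d \right)} = \sqrt{-4 + 2 d}$ ($A{\left(d \right)} = \sqrt{\left(-4 + d\right) + d} = \sqrt{-4 + 2 d}$)
$u{\left(S \right)} = \frac{4}{3}$ ($u{\left(S \right)} = \left(- \frac{1}{3}\right) \left(-4\right) = \frac{4}{3}$)
$\frac{1}{\left(-2441 - 39784\right) + u{\left(1 \right)} \left(-14\right) A{\left(-6 \right)}} = \frac{1}{\left(-2441 - 39784\right) + \frac{4}{3} \left(-14\right) \sqrt{-4 + 2 \left(-6\right)}} = \frac{1}{\left(-2441 - 39784\right) - \frac{56 \sqrt{-4 - 12}}{3}} = \frac{1}{-42225 - \frac{56 \sqrt{-16}}{3}} = \frac{1}{-42225 - \frac{56 \cdot 4 i}{3}} = \frac{1}{-42225 - \frac{224 i}{3}} = \frac{9 \left(-42225 + \frac{224 i}{3}\right)}{16046605801}$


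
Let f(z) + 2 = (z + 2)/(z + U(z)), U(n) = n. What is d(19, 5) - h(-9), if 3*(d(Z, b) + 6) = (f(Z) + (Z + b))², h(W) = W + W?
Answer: 786433/4332 ≈ 181.54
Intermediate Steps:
h(W) = 2*W
f(z) = -2 + (2 + z)/(2*z) (f(z) = -2 + (z + 2)/(z + z) = -2 + (2 + z)/((2*z)) = -2 + (2 + z)*(1/(2*z)) = -2 + (2 + z)/(2*z))
d(Z, b) = -6 + (-3/2 + Z + b + 1/Z)²/3 (d(Z, b) = -6 + ((-3/2 + 1/Z) + (Z + b))²/3 = -6 + (-3/2 + Z + b + 1/Z)²/3)
d(19, 5) - h(-9) = (1/12)*((2 - 3*19 + 2*19*(19 + 5))² - 72*19²)/19² - 2*(-9) = (1/12)*(1/361)*((2 - 57 + 2*19*24)² - 72*361) - 1*(-18) = (1/12)*(1/361)*((2 - 57 + 912)² - 25992) + 18 = (1/12)*(1/361)*(857² - 25992) + 18 = (1/12)*(1/361)*(734449 - 25992) + 18 = (1/12)*(1/361)*708457 + 18 = 708457/4332 + 18 = 786433/4332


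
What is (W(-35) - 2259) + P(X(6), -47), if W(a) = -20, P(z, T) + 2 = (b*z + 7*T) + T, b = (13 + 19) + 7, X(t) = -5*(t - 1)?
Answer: -3632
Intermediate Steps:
X(t) = 5 - 5*t (X(t) = -5*(-1 + t) = 5 - 5*t)
b = 39 (b = 32 + 7 = 39)
P(z, T) = -2 + 8*T + 39*z (P(z, T) = -2 + ((39*z + 7*T) + T) = -2 + ((7*T + 39*z) + T) = -2 + (8*T + 39*z) = -2 + 8*T + 39*z)
(W(-35) - 2259) + P(X(6), -47) = (-20 - 2259) + (-2 + 8*(-47) + 39*(5 - 5*6)) = -2279 + (-2 - 376 + 39*(5 - 30)) = -2279 + (-2 - 376 + 39*(-25)) = -2279 + (-2 - 376 - 975) = -2279 - 1353 = -3632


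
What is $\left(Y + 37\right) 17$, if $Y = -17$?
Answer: $340$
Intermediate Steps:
$\left(Y + 37\right) 17 = \left(-17 + 37\right) 17 = 20 \cdot 17 = 340$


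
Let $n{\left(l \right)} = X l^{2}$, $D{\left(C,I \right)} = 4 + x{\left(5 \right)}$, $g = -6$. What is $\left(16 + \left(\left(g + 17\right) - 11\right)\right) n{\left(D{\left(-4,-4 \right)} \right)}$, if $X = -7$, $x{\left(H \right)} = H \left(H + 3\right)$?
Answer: $-216832$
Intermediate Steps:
$x{\left(H \right)} = H \left(3 + H\right)$
$D{\left(C,I \right)} = 44$ ($D{\left(C,I \right)} = 4 + 5 \left(3 + 5\right) = 4 + 5 \cdot 8 = 4 + 40 = 44$)
$n{\left(l \right)} = - 7 l^{2}$
$\left(16 + \left(\left(g + 17\right) - 11\right)\right) n{\left(D{\left(-4,-4 \right)} \right)} = \left(16 + \left(\left(-6 + 17\right) - 11\right)\right) \left(- 7 \cdot 44^{2}\right) = \left(16 + \left(11 - 11\right)\right) \left(\left(-7\right) 1936\right) = \left(16 + 0\right) \left(-13552\right) = 16 \left(-13552\right) = -216832$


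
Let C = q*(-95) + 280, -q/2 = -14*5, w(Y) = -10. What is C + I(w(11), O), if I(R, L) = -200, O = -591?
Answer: -13220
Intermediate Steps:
q = 140 (q = -(-28)*5 = -2*(-70) = 140)
C = -13020 (C = 140*(-95) + 280 = -13300 + 280 = -13020)
C + I(w(11), O) = -13020 - 200 = -13220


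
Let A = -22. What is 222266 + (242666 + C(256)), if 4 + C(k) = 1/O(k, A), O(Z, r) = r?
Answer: 10228415/22 ≈ 4.6493e+5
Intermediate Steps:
C(k) = -89/22 (C(k) = -4 + 1/(-22) = -4 - 1/22 = -89/22)
222266 + (242666 + C(256)) = 222266 + (242666 - 89/22) = 222266 + 5338563/22 = 10228415/22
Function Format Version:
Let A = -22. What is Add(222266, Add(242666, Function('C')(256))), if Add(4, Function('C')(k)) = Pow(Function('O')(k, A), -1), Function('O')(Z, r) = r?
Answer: Rational(10228415, 22) ≈ 4.6493e+5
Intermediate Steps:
Function('C')(k) = Rational(-89, 22) (Function('C')(k) = Add(-4, Pow(-22, -1)) = Add(-4, Rational(-1, 22)) = Rational(-89, 22))
Add(222266, Add(242666, Function('C')(256))) = Add(222266, Add(242666, Rational(-89, 22))) = Add(222266, Rational(5338563, 22)) = Rational(10228415, 22)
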